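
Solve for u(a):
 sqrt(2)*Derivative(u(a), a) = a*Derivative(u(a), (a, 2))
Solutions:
 u(a) = C1 + C2*a^(1 + sqrt(2))


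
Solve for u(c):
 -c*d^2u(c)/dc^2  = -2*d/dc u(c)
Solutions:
 u(c) = C1 + C2*c^3


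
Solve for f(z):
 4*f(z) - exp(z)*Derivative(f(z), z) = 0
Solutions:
 f(z) = C1*exp(-4*exp(-z))


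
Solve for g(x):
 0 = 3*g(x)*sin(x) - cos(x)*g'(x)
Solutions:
 g(x) = C1/cos(x)^3


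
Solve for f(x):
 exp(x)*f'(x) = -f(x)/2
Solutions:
 f(x) = C1*exp(exp(-x)/2)


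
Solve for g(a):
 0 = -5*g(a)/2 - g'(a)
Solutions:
 g(a) = C1*exp(-5*a/2)


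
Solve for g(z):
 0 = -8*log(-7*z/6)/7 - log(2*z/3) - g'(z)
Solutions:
 g(z) = C1 - 15*z*log(z)/7 + z*(-8*log(7)/7 + log(6)/7 + 15/7 + 2*log(3) - 8*I*pi/7)


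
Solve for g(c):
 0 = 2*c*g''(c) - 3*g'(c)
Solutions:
 g(c) = C1 + C2*c^(5/2)


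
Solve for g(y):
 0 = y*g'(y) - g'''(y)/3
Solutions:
 g(y) = C1 + Integral(C2*airyai(3^(1/3)*y) + C3*airybi(3^(1/3)*y), y)


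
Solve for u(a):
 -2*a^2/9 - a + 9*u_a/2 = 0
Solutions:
 u(a) = C1 + 4*a^3/243 + a^2/9


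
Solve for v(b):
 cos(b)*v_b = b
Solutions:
 v(b) = C1 + Integral(b/cos(b), b)


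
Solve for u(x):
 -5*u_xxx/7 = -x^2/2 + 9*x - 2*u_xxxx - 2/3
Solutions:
 u(x) = C1 + C2*x + C3*x^2 + C4*exp(5*x/14) + 7*x^5/600 - 217*x^4/600 - 4382*x^3/1125


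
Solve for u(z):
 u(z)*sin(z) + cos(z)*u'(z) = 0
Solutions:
 u(z) = C1*cos(z)


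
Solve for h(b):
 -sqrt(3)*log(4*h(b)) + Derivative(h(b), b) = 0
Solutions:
 -sqrt(3)*Integral(1/(log(_y) + 2*log(2)), (_y, h(b)))/3 = C1 - b


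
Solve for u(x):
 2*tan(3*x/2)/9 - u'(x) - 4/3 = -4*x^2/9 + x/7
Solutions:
 u(x) = C1 + 4*x^3/27 - x^2/14 - 4*x/3 - 4*log(cos(3*x/2))/27


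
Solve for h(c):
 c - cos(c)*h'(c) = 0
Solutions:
 h(c) = C1 + Integral(c/cos(c), c)


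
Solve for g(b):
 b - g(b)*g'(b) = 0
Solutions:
 g(b) = -sqrt(C1 + b^2)
 g(b) = sqrt(C1 + b^2)


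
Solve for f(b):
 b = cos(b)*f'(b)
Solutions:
 f(b) = C1 + Integral(b/cos(b), b)


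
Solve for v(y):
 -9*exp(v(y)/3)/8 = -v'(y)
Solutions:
 v(y) = 3*log(-1/(C1 + 9*y)) + 3*log(24)


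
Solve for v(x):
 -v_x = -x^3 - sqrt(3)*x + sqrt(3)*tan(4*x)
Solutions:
 v(x) = C1 + x^4/4 + sqrt(3)*x^2/2 + sqrt(3)*log(cos(4*x))/4


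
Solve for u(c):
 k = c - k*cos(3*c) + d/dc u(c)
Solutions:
 u(c) = C1 - c^2/2 + c*k + k*sin(3*c)/3


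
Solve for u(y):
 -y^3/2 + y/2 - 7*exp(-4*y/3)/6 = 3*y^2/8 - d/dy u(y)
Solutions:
 u(y) = C1 + y^4/8 + y^3/8 - y^2/4 - 7*exp(-4*y/3)/8


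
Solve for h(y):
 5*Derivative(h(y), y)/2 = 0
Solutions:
 h(y) = C1


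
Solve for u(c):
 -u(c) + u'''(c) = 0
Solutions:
 u(c) = C3*exp(c) + (C1*sin(sqrt(3)*c/2) + C2*cos(sqrt(3)*c/2))*exp(-c/2)


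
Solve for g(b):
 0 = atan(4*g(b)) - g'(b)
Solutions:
 Integral(1/atan(4*_y), (_y, g(b))) = C1 + b


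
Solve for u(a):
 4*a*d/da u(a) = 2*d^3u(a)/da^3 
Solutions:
 u(a) = C1 + Integral(C2*airyai(2^(1/3)*a) + C3*airybi(2^(1/3)*a), a)


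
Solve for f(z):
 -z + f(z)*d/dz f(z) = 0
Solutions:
 f(z) = -sqrt(C1 + z^2)
 f(z) = sqrt(C1 + z^2)


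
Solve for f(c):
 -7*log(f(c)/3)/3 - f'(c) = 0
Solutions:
 -3*Integral(1/(-log(_y) + log(3)), (_y, f(c)))/7 = C1 - c


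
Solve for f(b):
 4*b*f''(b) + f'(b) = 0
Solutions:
 f(b) = C1 + C2*b^(3/4)


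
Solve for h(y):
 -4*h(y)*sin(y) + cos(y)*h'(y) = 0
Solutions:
 h(y) = C1/cos(y)^4


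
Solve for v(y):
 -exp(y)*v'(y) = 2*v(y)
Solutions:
 v(y) = C1*exp(2*exp(-y))


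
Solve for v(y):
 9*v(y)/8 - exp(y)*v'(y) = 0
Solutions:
 v(y) = C1*exp(-9*exp(-y)/8)


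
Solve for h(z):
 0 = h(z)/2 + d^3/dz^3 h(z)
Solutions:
 h(z) = C3*exp(-2^(2/3)*z/2) + (C1*sin(2^(2/3)*sqrt(3)*z/4) + C2*cos(2^(2/3)*sqrt(3)*z/4))*exp(2^(2/3)*z/4)


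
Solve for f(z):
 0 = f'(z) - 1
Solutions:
 f(z) = C1 + z


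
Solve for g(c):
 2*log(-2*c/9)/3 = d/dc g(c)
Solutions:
 g(c) = C1 + 2*c*log(-c)/3 + 2*c*(-2*log(3) - 1 + log(2))/3


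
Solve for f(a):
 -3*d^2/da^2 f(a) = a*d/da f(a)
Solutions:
 f(a) = C1 + C2*erf(sqrt(6)*a/6)


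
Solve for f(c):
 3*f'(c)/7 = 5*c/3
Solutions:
 f(c) = C1 + 35*c^2/18


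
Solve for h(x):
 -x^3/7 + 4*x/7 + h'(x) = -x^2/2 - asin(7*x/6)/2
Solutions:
 h(x) = C1 + x^4/28 - x^3/6 - 2*x^2/7 - x*asin(7*x/6)/2 - sqrt(36 - 49*x^2)/14


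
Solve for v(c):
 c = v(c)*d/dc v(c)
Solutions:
 v(c) = -sqrt(C1 + c^2)
 v(c) = sqrt(C1 + c^2)


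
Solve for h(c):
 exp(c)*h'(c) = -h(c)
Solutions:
 h(c) = C1*exp(exp(-c))


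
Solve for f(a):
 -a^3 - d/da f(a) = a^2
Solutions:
 f(a) = C1 - a^4/4 - a^3/3


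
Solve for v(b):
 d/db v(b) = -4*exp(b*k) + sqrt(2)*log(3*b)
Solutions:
 v(b) = C1 + sqrt(2)*b*log(b) + sqrt(2)*b*(-1 + log(3)) + Piecewise((-4*exp(b*k)/k, Ne(k, 0)), (-4*b, True))


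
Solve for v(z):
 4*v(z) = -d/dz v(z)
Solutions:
 v(z) = C1*exp(-4*z)


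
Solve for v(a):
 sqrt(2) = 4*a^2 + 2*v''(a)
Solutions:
 v(a) = C1 + C2*a - a^4/6 + sqrt(2)*a^2/4


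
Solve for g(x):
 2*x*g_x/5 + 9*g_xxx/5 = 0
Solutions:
 g(x) = C1 + Integral(C2*airyai(-6^(1/3)*x/3) + C3*airybi(-6^(1/3)*x/3), x)


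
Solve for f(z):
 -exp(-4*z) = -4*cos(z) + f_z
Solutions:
 f(z) = C1 + 4*sin(z) + exp(-4*z)/4


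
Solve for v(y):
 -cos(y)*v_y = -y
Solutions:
 v(y) = C1 + Integral(y/cos(y), y)


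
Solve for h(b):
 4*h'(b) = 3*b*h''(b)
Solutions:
 h(b) = C1 + C2*b^(7/3)


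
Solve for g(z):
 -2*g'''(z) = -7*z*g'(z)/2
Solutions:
 g(z) = C1 + Integral(C2*airyai(14^(1/3)*z/2) + C3*airybi(14^(1/3)*z/2), z)


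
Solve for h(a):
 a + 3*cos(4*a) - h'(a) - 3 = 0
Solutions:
 h(a) = C1 + a^2/2 - 3*a + 3*sin(4*a)/4


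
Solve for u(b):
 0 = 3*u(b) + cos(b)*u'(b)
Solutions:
 u(b) = C1*(sin(b) - 1)^(3/2)/(sin(b) + 1)^(3/2)


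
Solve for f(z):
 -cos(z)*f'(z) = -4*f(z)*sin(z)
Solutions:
 f(z) = C1/cos(z)^4


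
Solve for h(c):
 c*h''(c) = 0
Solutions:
 h(c) = C1 + C2*c


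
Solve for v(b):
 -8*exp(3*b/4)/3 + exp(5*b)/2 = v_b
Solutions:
 v(b) = C1 - 32*exp(3*b/4)/9 + exp(5*b)/10


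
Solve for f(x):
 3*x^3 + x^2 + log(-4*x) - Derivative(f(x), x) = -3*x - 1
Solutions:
 f(x) = C1 + 3*x^4/4 + x^3/3 + 3*x^2/2 + x*log(-x) + 2*x*log(2)


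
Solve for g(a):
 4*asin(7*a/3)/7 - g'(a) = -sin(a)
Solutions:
 g(a) = C1 + 4*a*asin(7*a/3)/7 + 4*sqrt(9 - 49*a^2)/49 - cos(a)


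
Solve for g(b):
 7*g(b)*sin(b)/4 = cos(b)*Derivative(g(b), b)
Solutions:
 g(b) = C1/cos(b)^(7/4)


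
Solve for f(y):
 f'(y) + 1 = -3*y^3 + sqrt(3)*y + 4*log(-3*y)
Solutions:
 f(y) = C1 - 3*y^4/4 + sqrt(3)*y^2/2 + 4*y*log(-y) + y*(-5 + 4*log(3))


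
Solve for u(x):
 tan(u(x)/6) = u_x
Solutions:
 u(x) = -6*asin(C1*exp(x/6)) + 6*pi
 u(x) = 6*asin(C1*exp(x/6))


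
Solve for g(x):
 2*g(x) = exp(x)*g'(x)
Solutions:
 g(x) = C1*exp(-2*exp(-x))


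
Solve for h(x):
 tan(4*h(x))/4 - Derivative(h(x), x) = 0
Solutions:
 h(x) = -asin(C1*exp(x))/4 + pi/4
 h(x) = asin(C1*exp(x))/4


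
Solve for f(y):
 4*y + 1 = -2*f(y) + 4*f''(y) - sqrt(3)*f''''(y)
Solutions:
 f(y) = C1*exp(-sqrt(3)*y*sqrt(-sqrt(6)*sqrt(2 - sqrt(3)) + 2*sqrt(3))/3) + C2*exp(sqrt(3)*y*sqrt(-sqrt(6)*sqrt(2 - sqrt(3)) + 2*sqrt(3))/3) + C3*exp(-sqrt(3)*y*sqrt(sqrt(6)*sqrt(2 - sqrt(3)) + 2*sqrt(3))/3) + C4*exp(sqrt(3)*y*sqrt(sqrt(6)*sqrt(2 - sqrt(3)) + 2*sqrt(3))/3) - 2*y - 1/2


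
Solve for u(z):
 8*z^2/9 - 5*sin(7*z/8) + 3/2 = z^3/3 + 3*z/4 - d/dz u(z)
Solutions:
 u(z) = C1 + z^4/12 - 8*z^3/27 + 3*z^2/8 - 3*z/2 - 40*cos(7*z/8)/7


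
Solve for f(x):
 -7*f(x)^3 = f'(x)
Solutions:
 f(x) = -sqrt(2)*sqrt(-1/(C1 - 7*x))/2
 f(x) = sqrt(2)*sqrt(-1/(C1 - 7*x))/2


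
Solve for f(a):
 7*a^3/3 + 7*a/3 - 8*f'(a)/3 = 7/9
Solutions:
 f(a) = C1 + 7*a^4/32 + 7*a^2/16 - 7*a/24


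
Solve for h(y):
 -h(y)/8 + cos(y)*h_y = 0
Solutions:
 h(y) = C1*(sin(y) + 1)^(1/16)/(sin(y) - 1)^(1/16)


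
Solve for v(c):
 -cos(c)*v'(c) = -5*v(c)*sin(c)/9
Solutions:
 v(c) = C1/cos(c)^(5/9)


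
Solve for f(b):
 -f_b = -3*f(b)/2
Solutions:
 f(b) = C1*exp(3*b/2)


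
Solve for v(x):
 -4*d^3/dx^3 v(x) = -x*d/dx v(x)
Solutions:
 v(x) = C1 + Integral(C2*airyai(2^(1/3)*x/2) + C3*airybi(2^(1/3)*x/2), x)


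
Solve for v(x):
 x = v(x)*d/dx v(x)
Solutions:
 v(x) = -sqrt(C1 + x^2)
 v(x) = sqrt(C1 + x^2)


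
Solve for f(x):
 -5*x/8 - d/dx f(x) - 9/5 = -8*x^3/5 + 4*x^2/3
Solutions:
 f(x) = C1 + 2*x^4/5 - 4*x^3/9 - 5*x^2/16 - 9*x/5


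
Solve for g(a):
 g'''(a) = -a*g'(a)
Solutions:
 g(a) = C1 + Integral(C2*airyai(-a) + C3*airybi(-a), a)


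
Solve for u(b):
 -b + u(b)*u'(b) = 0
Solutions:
 u(b) = -sqrt(C1 + b^2)
 u(b) = sqrt(C1 + b^2)


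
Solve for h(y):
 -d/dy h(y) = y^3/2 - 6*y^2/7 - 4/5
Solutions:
 h(y) = C1 - y^4/8 + 2*y^3/7 + 4*y/5


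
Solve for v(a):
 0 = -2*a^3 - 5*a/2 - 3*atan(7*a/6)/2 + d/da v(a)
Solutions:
 v(a) = C1 + a^4/2 + 5*a^2/4 + 3*a*atan(7*a/6)/2 - 9*log(49*a^2 + 36)/14


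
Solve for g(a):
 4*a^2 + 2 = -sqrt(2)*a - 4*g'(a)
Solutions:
 g(a) = C1 - a^3/3 - sqrt(2)*a^2/8 - a/2


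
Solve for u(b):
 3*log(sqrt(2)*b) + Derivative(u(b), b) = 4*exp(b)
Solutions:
 u(b) = C1 - 3*b*log(b) + b*(3 - 3*log(2)/2) + 4*exp(b)


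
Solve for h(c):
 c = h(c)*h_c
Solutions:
 h(c) = -sqrt(C1 + c^2)
 h(c) = sqrt(C1 + c^2)


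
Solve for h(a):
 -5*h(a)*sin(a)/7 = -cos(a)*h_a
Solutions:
 h(a) = C1/cos(a)^(5/7)


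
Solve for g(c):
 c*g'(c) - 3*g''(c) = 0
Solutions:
 g(c) = C1 + C2*erfi(sqrt(6)*c/6)


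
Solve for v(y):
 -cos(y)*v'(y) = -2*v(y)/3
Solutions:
 v(y) = C1*(sin(y) + 1)^(1/3)/(sin(y) - 1)^(1/3)


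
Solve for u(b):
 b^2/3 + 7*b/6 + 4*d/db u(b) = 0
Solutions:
 u(b) = C1 - b^3/36 - 7*b^2/48


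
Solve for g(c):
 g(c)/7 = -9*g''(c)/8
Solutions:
 g(c) = C1*sin(2*sqrt(14)*c/21) + C2*cos(2*sqrt(14)*c/21)


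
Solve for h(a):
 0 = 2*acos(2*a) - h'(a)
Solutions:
 h(a) = C1 + 2*a*acos(2*a) - sqrt(1 - 4*a^2)


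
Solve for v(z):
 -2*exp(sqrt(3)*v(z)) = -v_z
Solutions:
 v(z) = sqrt(3)*(2*log(-1/(C1 + 2*z)) - log(3))/6


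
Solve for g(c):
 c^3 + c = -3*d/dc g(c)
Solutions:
 g(c) = C1 - c^4/12 - c^2/6


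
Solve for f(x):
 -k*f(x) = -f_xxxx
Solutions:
 f(x) = C1*exp(-k^(1/4)*x) + C2*exp(k^(1/4)*x) + C3*exp(-I*k^(1/4)*x) + C4*exp(I*k^(1/4)*x)


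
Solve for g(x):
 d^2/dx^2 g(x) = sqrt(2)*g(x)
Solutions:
 g(x) = C1*exp(-2^(1/4)*x) + C2*exp(2^(1/4)*x)


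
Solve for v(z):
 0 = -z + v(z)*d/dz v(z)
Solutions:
 v(z) = -sqrt(C1 + z^2)
 v(z) = sqrt(C1 + z^2)


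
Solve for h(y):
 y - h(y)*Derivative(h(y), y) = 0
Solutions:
 h(y) = -sqrt(C1 + y^2)
 h(y) = sqrt(C1 + y^2)


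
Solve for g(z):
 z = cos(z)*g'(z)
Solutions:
 g(z) = C1 + Integral(z/cos(z), z)


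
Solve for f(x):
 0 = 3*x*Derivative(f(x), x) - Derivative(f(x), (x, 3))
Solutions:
 f(x) = C1 + Integral(C2*airyai(3^(1/3)*x) + C3*airybi(3^(1/3)*x), x)


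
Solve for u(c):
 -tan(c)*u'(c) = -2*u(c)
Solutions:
 u(c) = C1*sin(c)^2


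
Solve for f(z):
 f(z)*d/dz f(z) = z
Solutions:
 f(z) = -sqrt(C1 + z^2)
 f(z) = sqrt(C1 + z^2)


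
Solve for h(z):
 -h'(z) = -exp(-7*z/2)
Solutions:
 h(z) = C1 - 2*exp(-7*z/2)/7


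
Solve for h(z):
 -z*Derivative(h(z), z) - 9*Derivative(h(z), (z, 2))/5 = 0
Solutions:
 h(z) = C1 + C2*erf(sqrt(10)*z/6)


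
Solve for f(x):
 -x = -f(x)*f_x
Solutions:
 f(x) = -sqrt(C1 + x^2)
 f(x) = sqrt(C1 + x^2)


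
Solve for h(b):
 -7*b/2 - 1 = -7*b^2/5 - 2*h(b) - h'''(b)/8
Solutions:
 h(b) = C3*exp(-2*2^(1/3)*b) - 7*b^2/10 + 7*b/4 + (C1*sin(2^(1/3)*sqrt(3)*b) + C2*cos(2^(1/3)*sqrt(3)*b))*exp(2^(1/3)*b) + 1/2


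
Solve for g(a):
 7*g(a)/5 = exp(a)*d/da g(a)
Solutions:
 g(a) = C1*exp(-7*exp(-a)/5)


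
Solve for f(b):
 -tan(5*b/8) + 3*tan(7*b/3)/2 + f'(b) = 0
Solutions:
 f(b) = C1 - 8*log(cos(5*b/8))/5 + 9*log(cos(7*b/3))/14


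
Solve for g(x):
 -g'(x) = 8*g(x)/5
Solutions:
 g(x) = C1*exp(-8*x/5)


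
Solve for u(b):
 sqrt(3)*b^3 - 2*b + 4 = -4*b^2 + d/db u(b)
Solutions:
 u(b) = C1 + sqrt(3)*b^4/4 + 4*b^3/3 - b^2 + 4*b


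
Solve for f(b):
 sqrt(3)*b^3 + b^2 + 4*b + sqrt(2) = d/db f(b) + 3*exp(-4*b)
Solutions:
 f(b) = C1 + sqrt(3)*b^4/4 + b^3/3 + 2*b^2 + sqrt(2)*b + 3*exp(-4*b)/4


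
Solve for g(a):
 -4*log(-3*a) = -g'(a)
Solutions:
 g(a) = C1 + 4*a*log(-a) + 4*a*(-1 + log(3))


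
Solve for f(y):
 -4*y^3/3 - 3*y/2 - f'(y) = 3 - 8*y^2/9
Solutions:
 f(y) = C1 - y^4/3 + 8*y^3/27 - 3*y^2/4 - 3*y


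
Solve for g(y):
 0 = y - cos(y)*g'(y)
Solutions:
 g(y) = C1 + Integral(y/cos(y), y)


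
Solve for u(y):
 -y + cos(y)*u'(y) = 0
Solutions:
 u(y) = C1 + Integral(y/cos(y), y)


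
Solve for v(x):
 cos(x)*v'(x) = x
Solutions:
 v(x) = C1 + Integral(x/cos(x), x)


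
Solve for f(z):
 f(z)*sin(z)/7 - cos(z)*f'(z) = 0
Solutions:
 f(z) = C1/cos(z)^(1/7)


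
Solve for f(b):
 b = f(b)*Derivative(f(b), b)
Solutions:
 f(b) = -sqrt(C1 + b^2)
 f(b) = sqrt(C1 + b^2)


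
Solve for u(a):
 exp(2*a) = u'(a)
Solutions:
 u(a) = C1 + exp(2*a)/2


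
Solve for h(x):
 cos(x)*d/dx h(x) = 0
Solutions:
 h(x) = C1


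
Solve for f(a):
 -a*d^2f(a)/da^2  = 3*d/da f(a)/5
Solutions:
 f(a) = C1 + C2*a^(2/5)


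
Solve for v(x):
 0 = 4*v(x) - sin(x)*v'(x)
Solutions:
 v(x) = C1*(cos(x)^2 - 2*cos(x) + 1)/(cos(x)^2 + 2*cos(x) + 1)


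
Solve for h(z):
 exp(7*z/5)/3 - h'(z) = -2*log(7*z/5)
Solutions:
 h(z) = C1 + 2*z*log(z) + 2*z*(-log(5) - 1 + log(7)) + 5*exp(7*z/5)/21


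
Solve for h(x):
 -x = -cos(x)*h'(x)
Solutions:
 h(x) = C1 + Integral(x/cos(x), x)


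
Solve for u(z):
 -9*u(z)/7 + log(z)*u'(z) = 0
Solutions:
 u(z) = C1*exp(9*li(z)/7)


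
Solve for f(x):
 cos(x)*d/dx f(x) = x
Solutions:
 f(x) = C1 + Integral(x/cos(x), x)


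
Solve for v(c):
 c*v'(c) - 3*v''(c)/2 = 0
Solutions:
 v(c) = C1 + C2*erfi(sqrt(3)*c/3)


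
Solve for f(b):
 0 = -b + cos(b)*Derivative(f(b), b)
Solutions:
 f(b) = C1 + Integral(b/cos(b), b)


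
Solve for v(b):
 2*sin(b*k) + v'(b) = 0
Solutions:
 v(b) = C1 + 2*cos(b*k)/k


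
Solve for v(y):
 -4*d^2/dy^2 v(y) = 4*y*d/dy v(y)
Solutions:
 v(y) = C1 + C2*erf(sqrt(2)*y/2)


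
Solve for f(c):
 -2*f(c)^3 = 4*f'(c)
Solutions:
 f(c) = -sqrt(-1/(C1 - c))
 f(c) = sqrt(-1/(C1 - c))


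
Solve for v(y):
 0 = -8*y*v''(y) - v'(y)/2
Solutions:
 v(y) = C1 + C2*y^(15/16)


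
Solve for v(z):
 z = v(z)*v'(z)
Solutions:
 v(z) = -sqrt(C1 + z^2)
 v(z) = sqrt(C1 + z^2)


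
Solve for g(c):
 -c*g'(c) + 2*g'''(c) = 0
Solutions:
 g(c) = C1 + Integral(C2*airyai(2^(2/3)*c/2) + C3*airybi(2^(2/3)*c/2), c)


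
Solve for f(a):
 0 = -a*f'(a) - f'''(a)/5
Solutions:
 f(a) = C1 + Integral(C2*airyai(-5^(1/3)*a) + C3*airybi(-5^(1/3)*a), a)


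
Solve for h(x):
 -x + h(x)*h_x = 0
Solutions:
 h(x) = -sqrt(C1 + x^2)
 h(x) = sqrt(C1 + x^2)


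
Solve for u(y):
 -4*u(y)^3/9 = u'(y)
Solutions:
 u(y) = -3*sqrt(2)*sqrt(-1/(C1 - 4*y))/2
 u(y) = 3*sqrt(2)*sqrt(-1/(C1 - 4*y))/2


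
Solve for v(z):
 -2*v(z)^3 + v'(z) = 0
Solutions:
 v(z) = -sqrt(2)*sqrt(-1/(C1 + 2*z))/2
 v(z) = sqrt(2)*sqrt(-1/(C1 + 2*z))/2


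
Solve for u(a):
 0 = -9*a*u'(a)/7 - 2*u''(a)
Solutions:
 u(a) = C1 + C2*erf(3*sqrt(7)*a/14)


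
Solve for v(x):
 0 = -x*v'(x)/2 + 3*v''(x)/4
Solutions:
 v(x) = C1 + C2*erfi(sqrt(3)*x/3)


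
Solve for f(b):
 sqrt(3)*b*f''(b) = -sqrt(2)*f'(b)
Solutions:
 f(b) = C1 + C2*b^(1 - sqrt(6)/3)


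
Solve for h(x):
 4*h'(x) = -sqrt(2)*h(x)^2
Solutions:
 h(x) = 4/(C1 + sqrt(2)*x)


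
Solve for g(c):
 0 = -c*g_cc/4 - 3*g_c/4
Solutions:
 g(c) = C1 + C2/c^2


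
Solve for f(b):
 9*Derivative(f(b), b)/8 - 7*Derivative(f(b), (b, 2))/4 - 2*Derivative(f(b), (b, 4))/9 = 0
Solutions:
 f(b) = C1 + C2*exp(6^(1/3)*b*(-(27 + sqrt(2787))^(1/3) + 7*6^(1/3)/(27 + sqrt(2787))^(1/3))/8)*sin(2^(1/3)*3^(1/6)*b*(21*2^(1/3)/(27 + sqrt(2787))^(1/3) + 3^(2/3)*(27 + sqrt(2787))^(1/3))/8) + C3*exp(6^(1/3)*b*(-(27 + sqrt(2787))^(1/3) + 7*6^(1/3)/(27 + sqrt(2787))^(1/3))/8)*cos(2^(1/3)*3^(1/6)*b*(21*2^(1/3)/(27 + sqrt(2787))^(1/3) + 3^(2/3)*(27 + sqrt(2787))^(1/3))/8) + C4*exp(-6^(1/3)*b*(-(27 + sqrt(2787))^(1/3) + 7*6^(1/3)/(27 + sqrt(2787))^(1/3))/4)


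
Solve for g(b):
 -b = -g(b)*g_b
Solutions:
 g(b) = -sqrt(C1 + b^2)
 g(b) = sqrt(C1 + b^2)


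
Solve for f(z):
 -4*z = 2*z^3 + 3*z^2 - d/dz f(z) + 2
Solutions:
 f(z) = C1 + z^4/2 + z^3 + 2*z^2 + 2*z


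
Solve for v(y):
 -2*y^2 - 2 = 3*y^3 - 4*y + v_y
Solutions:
 v(y) = C1 - 3*y^4/4 - 2*y^3/3 + 2*y^2 - 2*y


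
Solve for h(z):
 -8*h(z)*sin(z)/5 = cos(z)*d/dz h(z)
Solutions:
 h(z) = C1*cos(z)^(8/5)


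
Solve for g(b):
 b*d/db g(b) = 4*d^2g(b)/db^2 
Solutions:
 g(b) = C1 + C2*erfi(sqrt(2)*b/4)


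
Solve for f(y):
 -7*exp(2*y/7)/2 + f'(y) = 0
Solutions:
 f(y) = C1 + 49*exp(2*y/7)/4


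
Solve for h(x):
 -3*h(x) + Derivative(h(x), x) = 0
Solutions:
 h(x) = C1*exp(3*x)


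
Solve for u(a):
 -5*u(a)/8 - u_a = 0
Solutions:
 u(a) = C1*exp(-5*a/8)


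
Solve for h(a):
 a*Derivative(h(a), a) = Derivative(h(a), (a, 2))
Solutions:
 h(a) = C1 + C2*erfi(sqrt(2)*a/2)


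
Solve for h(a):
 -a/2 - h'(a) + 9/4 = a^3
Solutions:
 h(a) = C1 - a^4/4 - a^2/4 + 9*a/4


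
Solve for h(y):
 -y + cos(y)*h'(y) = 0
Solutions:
 h(y) = C1 + Integral(y/cos(y), y)


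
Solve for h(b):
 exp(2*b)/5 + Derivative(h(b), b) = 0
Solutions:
 h(b) = C1 - exp(2*b)/10


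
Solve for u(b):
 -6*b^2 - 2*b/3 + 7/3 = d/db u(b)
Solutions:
 u(b) = C1 - 2*b^3 - b^2/3 + 7*b/3


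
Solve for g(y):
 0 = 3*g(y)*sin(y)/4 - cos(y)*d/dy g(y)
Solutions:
 g(y) = C1/cos(y)^(3/4)


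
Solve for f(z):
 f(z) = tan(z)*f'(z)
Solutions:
 f(z) = C1*sin(z)


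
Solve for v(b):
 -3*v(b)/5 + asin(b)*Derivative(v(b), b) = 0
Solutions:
 v(b) = C1*exp(3*Integral(1/asin(b), b)/5)


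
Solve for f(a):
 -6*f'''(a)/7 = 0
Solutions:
 f(a) = C1 + C2*a + C3*a^2


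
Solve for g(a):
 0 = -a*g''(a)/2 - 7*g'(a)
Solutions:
 g(a) = C1 + C2/a^13


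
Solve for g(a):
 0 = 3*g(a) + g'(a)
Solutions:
 g(a) = C1*exp(-3*a)


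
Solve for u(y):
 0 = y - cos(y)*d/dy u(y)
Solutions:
 u(y) = C1 + Integral(y/cos(y), y)


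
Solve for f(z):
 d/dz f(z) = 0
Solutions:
 f(z) = C1


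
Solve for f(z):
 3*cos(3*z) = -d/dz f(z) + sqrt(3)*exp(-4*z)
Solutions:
 f(z) = C1 - sin(3*z) - sqrt(3)*exp(-4*z)/4


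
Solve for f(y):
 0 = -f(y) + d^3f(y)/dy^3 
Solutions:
 f(y) = C3*exp(y) + (C1*sin(sqrt(3)*y/2) + C2*cos(sqrt(3)*y/2))*exp(-y/2)


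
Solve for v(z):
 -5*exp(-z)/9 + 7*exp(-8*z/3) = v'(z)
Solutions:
 v(z) = C1 + 5*exp(-z)/9 - 21*exp(-8*z/3)/8


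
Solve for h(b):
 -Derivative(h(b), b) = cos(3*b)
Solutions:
 h(b) = C1 - sin(3*b)/3


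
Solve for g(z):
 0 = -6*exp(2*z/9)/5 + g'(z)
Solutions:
 g(z) = C1 + 27*exp(2*z/9)/5


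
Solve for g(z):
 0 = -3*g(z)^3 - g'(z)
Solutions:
 g(z) = -sqrt(2)*sqrt(-1/(C1 - 3*z))/2
 g(z) = sqrt(2)*sqrt(-1/(C1 - 3*z))/2


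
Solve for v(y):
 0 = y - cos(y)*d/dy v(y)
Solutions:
 v(y) = C1 + Integral(y/cos(y), y)


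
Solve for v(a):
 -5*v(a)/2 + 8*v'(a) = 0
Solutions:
 v(a) = C1*exp(5*a/16)


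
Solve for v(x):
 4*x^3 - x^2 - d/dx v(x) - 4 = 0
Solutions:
 v(x) = C1 + x^4 - x^3/3 - 4*x


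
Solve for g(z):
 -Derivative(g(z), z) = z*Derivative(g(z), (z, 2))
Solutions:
 g(z) = C1 + C2*log(z)


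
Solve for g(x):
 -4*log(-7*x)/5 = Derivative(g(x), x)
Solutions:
 g(x) = C1 - 4*x*log(-x)/5 + 4*x*(1 - log(7))/5


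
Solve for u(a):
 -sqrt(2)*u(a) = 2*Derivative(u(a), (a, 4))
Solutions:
 u(a) = (C1*sin(2^(3/8)*a/2) + C2*cos(2^(3/8)*a/2))*exp(-2^(3/8)*a/2) + (C3*sin(2^(3/8)*a/2) + C4*cos(2^(3/8)*a/2))*exp(2^(3/8)*a/2)


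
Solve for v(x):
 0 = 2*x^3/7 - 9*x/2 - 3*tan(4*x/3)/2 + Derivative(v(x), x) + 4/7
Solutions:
 v(x) = C1 - x^4/14 + 9*x^2/4 - 4*x/7 - 9*log(cos(4*x/3))/8


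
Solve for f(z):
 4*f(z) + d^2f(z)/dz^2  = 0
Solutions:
 f(z) = C1*sin(2*z) + C2*cos(2*z)


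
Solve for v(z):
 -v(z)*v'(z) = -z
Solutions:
 v(z) = -sqrt(C1 + z^2)
 v(z) = sqrt(C1 + z^2)


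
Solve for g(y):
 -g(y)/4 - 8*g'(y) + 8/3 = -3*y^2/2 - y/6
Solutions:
 g(y) = C1*exp(-y/32) + 6*y^2 - 1150*y/3 + 36832/3


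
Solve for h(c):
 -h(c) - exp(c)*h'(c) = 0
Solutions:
 h(c) = C1*exp(exp(-c))


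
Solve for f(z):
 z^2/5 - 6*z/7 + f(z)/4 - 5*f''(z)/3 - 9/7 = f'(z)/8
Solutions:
 f(z) = C1*exp(z*(-3 + sqrt(969))/80) + C2*exp(-z*(3 + sqrt(969))/80) - 4*z^2/5 + 92*z/35 - 442/105


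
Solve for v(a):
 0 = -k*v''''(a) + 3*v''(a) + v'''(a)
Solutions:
 v(a) = C1 + C2*a + C3*exp(a*(1 - sqrt(12*k + 1))/(2*k)) + C4*exp(a*(sqrt(12*k + 1) + 1)/(2*k))


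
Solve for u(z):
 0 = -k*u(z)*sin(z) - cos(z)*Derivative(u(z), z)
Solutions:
 u(z) = C1*exp(k*log(cos(z)))


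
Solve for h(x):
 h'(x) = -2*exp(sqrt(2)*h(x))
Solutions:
 h(x) = sqrt(2)*(2*log(1/(C1 + 2*x)) - log(2))/4


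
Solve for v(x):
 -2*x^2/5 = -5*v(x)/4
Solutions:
 v(x) = 8*x^2/25


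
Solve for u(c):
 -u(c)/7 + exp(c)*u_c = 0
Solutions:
 u(c) = C1*exp(-exp(-c)/7)


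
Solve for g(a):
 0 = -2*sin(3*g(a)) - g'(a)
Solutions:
 g(a) = -acos((-C1 - exp(12*a))/(C1 - exp(12*a)))/3 + 2*pi/3
 g(a) = acos((-C1 - exp(12*a))/(C1 - exp(12*a)))/3


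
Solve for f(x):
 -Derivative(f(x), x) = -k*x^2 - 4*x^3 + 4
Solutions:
 f(x) = C1 + k*x^3/3 + x^4 - 4*x


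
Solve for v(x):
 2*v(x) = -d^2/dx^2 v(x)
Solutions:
 v(x) = C1*sin(sqrt(2)*x) + C2*cos(sqrt(2)*x)


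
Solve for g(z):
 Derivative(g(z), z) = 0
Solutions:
 g(z) = C1


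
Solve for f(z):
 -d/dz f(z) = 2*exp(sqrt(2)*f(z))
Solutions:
 f(z) = sqrt(2)*(2*log(1/(C1 + 2*z)) - log(2))/4


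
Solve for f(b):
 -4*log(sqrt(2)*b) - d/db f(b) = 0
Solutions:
 f(b) = C1 - 4*b*log(b) - b*log(4) + 4*b


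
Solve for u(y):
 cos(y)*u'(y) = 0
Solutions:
 u(y) = C1


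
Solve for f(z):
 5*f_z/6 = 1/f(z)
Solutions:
 f(z) = -sqrt(C1 + 60*z)/5
 f(z) = sqrt(C1 + 60*z)/5


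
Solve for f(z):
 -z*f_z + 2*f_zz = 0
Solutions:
 f(z) = C1 + C2*erfi(z/2)


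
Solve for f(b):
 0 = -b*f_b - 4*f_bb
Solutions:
 f(b) = C1 + C2*erf(sqrt(2)*b/4)


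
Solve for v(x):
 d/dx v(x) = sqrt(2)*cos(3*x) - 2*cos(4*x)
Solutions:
 v(x) = C1 + sqrt(2)*sin(3*x)/3 - sin(4*x)/2


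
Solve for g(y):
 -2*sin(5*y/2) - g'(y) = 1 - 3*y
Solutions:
 g(y) = C1 + 3*y^2/2 - y + 4*cos(5*y/2)/5


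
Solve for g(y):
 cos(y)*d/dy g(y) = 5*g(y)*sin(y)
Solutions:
 g(y) = C1/cos(y)^5


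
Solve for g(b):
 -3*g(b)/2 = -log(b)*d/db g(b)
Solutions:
 g(b) = C1*exp(3*li(b)/2)


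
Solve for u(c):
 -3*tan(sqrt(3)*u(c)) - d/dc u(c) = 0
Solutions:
 u(c) = sqrt(3)*(pi - asin(C1*exp(-3*sqrt(3)*c)))/3
 u(c) = sqrt(3)*asin(C1*exp(-3*sqrt(3)*c))/3


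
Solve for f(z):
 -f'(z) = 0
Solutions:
 f(z) = C1


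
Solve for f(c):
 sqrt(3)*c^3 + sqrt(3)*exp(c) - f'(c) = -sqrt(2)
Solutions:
 f(c) = C1 + sqrt(3)*c^4/4 + sqrt(2)*c + sqrt(3)*exp(c)


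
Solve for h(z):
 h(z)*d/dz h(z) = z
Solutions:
 h(z) = -sqrt(C1 + z^2)
 h(z) = sqrt(C1 + z^2)


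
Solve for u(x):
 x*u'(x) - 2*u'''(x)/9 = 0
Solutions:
 u(x) = C1 + Integral(C2*airyai(6^(2/3)*x/2) + C3*airybi(6^(2/3)*x/2), x)


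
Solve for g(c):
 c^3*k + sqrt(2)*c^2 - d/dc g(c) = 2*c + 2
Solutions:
 g(c) = C1 + c^4*k/4 + sqrt(2)*c^3/3 - c^2 - 2*c


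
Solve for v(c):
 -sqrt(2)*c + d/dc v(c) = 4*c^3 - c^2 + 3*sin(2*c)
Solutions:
 v(c) = C1 + c^4 - c^3/3 + sqrt(2)*c^2/2 - 3*cos(2*c)/2


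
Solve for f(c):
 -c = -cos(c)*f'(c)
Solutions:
 f(c) = C1 + Integral(c/cos(c), c)


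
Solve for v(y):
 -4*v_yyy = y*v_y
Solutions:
 v(y) = C1 + Integral(C2*airyai(-2^(1/3)*y/2) + C3*airybi(-2^(1/3)*y/2), y)


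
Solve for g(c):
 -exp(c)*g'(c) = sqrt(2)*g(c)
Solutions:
 g(c) = C1*exp(sqrt(2)*exp(-c))


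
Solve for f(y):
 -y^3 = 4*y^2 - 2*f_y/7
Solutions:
 f(y) = C1 + 7*y^4/8 + 14*y^3/3


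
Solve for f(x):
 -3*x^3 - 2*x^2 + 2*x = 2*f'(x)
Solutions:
 f(x) = C1 - 3*x^4/8 - x^3/3 + x^2/2


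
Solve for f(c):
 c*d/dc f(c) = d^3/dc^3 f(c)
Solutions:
 f(c) = C1 + Integral(C2*airyai(c) + C3*airybi(c), c)


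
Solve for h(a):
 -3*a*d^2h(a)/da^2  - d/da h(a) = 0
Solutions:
 h(a) = C1 + C2*a^(2/3)


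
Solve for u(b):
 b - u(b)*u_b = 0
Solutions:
 u(b) = -sqrt(C1 + b^2)
 u(b) = sqrt(C1 + b^2)


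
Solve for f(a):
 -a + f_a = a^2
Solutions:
 f(a) = C1 + a^3/3 + a^2/2


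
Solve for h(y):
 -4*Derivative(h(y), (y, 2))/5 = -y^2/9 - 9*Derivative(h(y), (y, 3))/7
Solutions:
 h(y) = C1 + C2*y + C3*exp(28*y/45) + 5*y^4/432 + 25*y^3/336 + 1125*y^2/3136


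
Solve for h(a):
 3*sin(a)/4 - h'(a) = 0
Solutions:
 h(a) = C1 - 3*cos(a)/4


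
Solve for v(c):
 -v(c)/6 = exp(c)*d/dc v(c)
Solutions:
 v(c) = C1*exp(exp(-c)/6)


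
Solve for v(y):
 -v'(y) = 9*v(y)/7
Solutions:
 v(y) = C1*exp(-9*y/7)


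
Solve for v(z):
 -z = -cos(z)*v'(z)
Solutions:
 v(z) = C1 + Integral(z/cos(z), z)


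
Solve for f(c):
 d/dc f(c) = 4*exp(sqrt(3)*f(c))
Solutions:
 f(c) = sqrt(3)*(2*log(-1/(C1 + 4*c)) - log(3))/6


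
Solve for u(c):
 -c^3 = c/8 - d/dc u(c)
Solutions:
 u(c) = C1 + c^4/4 + c^2/16


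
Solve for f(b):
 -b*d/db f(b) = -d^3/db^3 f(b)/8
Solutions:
 f(b) = C1 + Integral(C2*airyai(2*b) + C3*airybi(2*b), b)


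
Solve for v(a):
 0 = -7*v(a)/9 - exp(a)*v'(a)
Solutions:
 v(a) = C1*exp(7*exp(-a)/9)


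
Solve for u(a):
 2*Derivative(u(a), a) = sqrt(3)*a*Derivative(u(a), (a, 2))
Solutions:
 u(a) = C1 + C2*a^(1 + 2*sqrt(3)/3)


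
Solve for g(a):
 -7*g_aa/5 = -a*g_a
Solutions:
 g(a) = C1 + C2*erfi(sqrt(70)*a/14)


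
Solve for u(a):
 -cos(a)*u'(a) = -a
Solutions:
 u(a) = C1 + Integral(a/cos(a), a)


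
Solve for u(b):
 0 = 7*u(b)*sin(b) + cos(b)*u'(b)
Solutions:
 u(b) = C1*cos(b)^7


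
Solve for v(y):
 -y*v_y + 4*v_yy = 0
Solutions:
 v(y) = C1 + C2*erfi(sqrt(2)*y/4)


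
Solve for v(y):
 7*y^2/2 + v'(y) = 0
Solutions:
 v(y) = C1 - 7*y^3/6


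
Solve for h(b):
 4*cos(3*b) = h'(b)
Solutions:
 h(b) = C1 + 4*sin(3*b)/3


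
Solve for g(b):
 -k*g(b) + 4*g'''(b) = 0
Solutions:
 g(b) = C1*exp(2^(1/3)*b*k^(1/3)/2) + C2*exp(2^(1/3)*b*k^(1/3)*(-1 + sqrt(3)*I)/4) + C3*exp(-2^(1/3)*b*k^(1/3)*(1 + sqrt(3)*I)/4)


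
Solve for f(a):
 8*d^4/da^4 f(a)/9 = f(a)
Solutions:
 f(a) = C1*exp(-2^(1/4)*sqrt(3)*a/2) + C2*exp(2^(1/4)*sqrt(3)*a/2) + C3*sin(2^(1/4)*sqrt(3)*a/2) + C4*cos(2^(1/4)*sqrt(3)*a/2)


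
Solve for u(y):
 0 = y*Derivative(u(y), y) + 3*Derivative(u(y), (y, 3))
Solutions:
 u(y) = C1 + Integral(C2*airyai(-3^(2/3)*y/3) + C3*airybi(-3^(2/3)*y/3), y)


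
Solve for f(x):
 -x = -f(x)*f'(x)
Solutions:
 f(x) = -sqrt(C1 + x^2)
 f(x) = sqrt(C1 + x^2)


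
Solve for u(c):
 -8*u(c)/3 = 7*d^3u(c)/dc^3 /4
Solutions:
 u(c) = C3*exp(-2*42^(2/3)*c/21) + (C1*sin(14^(2/3)*3^(1/6)*c/7) + C2*cos(14^(2/3)*3^(1/6)*c/7))*exp(42^(2/3)*c/21)


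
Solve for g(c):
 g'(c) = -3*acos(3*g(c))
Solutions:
 Integral(1/acos(3*_y), (_y, g(c))) = C1 - 3*c


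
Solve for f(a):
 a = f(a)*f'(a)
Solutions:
 f(a) = -sqrt(C1 + a^2)
 f(a) = sqrt(C1 + a^2)


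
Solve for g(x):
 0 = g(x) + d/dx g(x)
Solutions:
 g(x) = C1*exp(-x)


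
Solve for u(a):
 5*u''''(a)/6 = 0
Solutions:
 u(a) = C1 + C2*a + C3*a^2 + C4*a^3


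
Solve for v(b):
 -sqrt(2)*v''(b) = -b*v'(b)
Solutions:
 v(b) = C1 + C2*erfi(2^(1/4)*b/2)


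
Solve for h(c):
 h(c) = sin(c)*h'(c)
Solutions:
 h(c) = C1*sqrt(cos(c) - 1)/sqrt(cos(c) + 1)


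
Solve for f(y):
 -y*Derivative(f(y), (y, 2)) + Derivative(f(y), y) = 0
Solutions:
 f(y) = C1 + C2*y^2


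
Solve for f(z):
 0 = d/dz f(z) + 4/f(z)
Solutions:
 f(z) = -sqrt(C1 - 8*z)
 f(z) = sqrt(C1 - 8*z)


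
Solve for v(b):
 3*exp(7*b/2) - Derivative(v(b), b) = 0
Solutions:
 v(b) = C1 + 6*exp(7*b/2)/7


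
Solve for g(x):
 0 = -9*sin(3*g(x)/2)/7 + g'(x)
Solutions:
 -9*x/7 + log(cos(3*g(x)/2) - 1)/3 - log(cos(3*g(x)/2) + 1)/3 = C1


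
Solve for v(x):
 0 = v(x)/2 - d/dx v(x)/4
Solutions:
 v(x) = C1*exp(2*x)


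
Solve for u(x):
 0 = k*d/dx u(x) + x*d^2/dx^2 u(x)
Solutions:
 u(x) = C1 + x^(1 - re(k))*(C2*sin(log(x)*Abs(im(k))) + C3*cos(log(x)*im(k)))


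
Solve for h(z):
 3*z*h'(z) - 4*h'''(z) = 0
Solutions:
 h(z) = C1 + Integral(C2*airyai(6^(1/3)*z/2) + C3*airybi(6^(1/3)*z/2), z)


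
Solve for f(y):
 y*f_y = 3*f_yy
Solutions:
 f(y) = C1 + C2*erfi(sqrt(6)*y/6)


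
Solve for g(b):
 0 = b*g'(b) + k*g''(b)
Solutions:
 g(b) = C1 + C2*sqrt(k)*erf(sqrt(2)*b*sqrt(1/k)/2)


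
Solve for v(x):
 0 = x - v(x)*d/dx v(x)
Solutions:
 v(x) = -sqrt(C1 + x^2)
 v(x) = sqrt(C1 + x^2)


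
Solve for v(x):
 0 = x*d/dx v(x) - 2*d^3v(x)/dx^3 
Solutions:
 v(x) = C1 + Integral(C2*airyai(2^(2/3)*x/2) + C3*airybi(2^(2/3)*x/2), x)


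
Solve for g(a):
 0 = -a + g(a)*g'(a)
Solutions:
 g(a) = -sqrt(C1 + a^2)
 g(a) = sqrt(C1 + a^2)


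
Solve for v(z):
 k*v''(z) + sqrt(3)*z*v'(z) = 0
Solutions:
 v(z) = C1 + C2*sqrt(k)*erf(sqrt(2)*3^(1/4)*z*sqrt(1/k)/2)


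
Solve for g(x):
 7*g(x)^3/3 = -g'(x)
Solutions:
 g(x) = -sqrt(6)*sqrt(-1/(C1 - 7*x))/2
 g(x) = sqrt(6)*sqrt(-1/(C1 - 7*x))/2


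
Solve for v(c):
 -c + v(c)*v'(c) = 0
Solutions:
 v(c) = -sqrt(C1 + c^2)
 v(c) = sqrt(C1 + c^2)


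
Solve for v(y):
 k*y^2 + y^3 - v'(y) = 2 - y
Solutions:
 v(y) = C1 + k*y^3/3 + y^4/4 + y^2/2 - 2*y


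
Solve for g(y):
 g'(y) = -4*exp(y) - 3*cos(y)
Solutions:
 g(y) = C1 - 4*exp(y) - 3*sin(y)


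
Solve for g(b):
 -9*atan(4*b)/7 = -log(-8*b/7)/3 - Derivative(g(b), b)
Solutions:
 g(b) = C1 - b*log(-b)/3 + 9*b*atan(4*b)/7 - b*log(2) + b/3 + b*log(7)/3 - 9*log(16*b^2 + 1)/56


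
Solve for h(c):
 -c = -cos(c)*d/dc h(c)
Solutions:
 h(c) = C1 + Integral(c/cos(c), c)


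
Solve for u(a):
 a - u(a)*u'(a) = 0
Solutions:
 u(a) = -sqrt(C1 + a^2)
 u(a) = sqrt(C1 + a^2)


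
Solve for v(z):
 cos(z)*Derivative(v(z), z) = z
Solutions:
 v(z) = C1 + Integral(z/cos(z), z)


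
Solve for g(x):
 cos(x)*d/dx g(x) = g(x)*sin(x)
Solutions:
 g(x) = C1/cos(x)


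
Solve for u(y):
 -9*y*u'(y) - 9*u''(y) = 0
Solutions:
 u(y) = C1 + C2*erf(sqrt(2)*y/2)


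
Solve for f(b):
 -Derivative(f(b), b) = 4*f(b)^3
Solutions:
 f(b) = -sqrt(2)*sqrt(-1/(C1 - 4*b))/2
 f(b) = sqrt(2)*sqrt(-1/(C1 - 4*b))/2


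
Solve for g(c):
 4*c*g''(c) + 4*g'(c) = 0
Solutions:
 g(c) = C1 + C2*log(c)


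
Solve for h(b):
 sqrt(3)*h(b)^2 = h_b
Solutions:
 h(b) = -1/(C1 + sqrt(3)*b)


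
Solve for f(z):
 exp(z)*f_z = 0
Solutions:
 f(z) = C1


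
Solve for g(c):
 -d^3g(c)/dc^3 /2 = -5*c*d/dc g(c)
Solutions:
 g(c) = C1 + Integral(C2*airyai(10^(1/3)*c) + C3*airybi(10^(1/3)*c), c)


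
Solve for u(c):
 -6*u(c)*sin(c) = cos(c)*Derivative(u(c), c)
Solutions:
 u(c) = C1*cos(c)^6


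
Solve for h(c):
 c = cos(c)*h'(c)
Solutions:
 h(c) = C1 + Integral(c/cos(c), c)


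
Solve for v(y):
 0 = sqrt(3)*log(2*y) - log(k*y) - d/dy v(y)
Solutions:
 v(y) = C1 + y*(-log(k) - sqrt(3) + 1 + sqrt(3)*log(2)) + y*(-1 + sqrt(3))*log(y)


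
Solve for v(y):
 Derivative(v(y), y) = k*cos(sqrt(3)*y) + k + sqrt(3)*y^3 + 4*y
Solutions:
 v(y) = C1 + k*y + sqrt(3)*k*sin(sqrt(3)*y)/3 + sqrt(3)*y^4/4 + 2*y^2


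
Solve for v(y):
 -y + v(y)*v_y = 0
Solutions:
 v(y) = -sqrt(C1 + y^2)
 v(y) = sqrt(C1 + y^2)


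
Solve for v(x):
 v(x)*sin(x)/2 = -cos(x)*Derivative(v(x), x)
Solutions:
 v(x) = C1*sqrt(cos(x))


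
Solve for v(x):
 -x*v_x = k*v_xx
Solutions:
 v(x) = C1 + C2*sqrt(k)*erf(sqrt(2)*x*sqrt(1/k)/2)


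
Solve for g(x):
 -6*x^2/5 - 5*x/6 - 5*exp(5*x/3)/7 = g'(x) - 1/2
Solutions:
 g(x) = C1 - 2*x^3/5 - 5*x^2/12 + x/2 - 3*exp(5*x/3)/7


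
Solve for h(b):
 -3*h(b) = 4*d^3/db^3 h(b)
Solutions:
 h(b) = C3*exp(-6^(1/3)*b/2) + (C1*sin(2^(1/3)*3^(5/6)*b/4) + C2*cos(2^(1/3)*3^(5/6)*b/4))*exp(6^(1/3)*b/4)


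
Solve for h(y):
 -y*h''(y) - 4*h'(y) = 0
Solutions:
 h(y) = C1 + C2/y^3


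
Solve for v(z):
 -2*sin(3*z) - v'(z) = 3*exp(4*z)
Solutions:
 v(z) = C1 - 3*exp(4*z)/4 + 2*cos(3*z)/3


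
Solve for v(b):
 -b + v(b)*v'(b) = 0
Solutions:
 v(b) = -sqrt(C1 + b^2)
 v(b) = sqrt(C1 + b^2)


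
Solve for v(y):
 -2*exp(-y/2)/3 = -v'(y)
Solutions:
 v(y) = C1 - 4*exp(-y/2)/3


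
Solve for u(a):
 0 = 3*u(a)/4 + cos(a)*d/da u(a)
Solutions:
 u(a) = C1*(sin(a) - 1)^(3/8)/(sin(a) + 1)^(3/8)


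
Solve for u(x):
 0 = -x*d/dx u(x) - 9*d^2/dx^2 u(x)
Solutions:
 u(x) = C1 + C2*erf(sqrt(2)*x/6)


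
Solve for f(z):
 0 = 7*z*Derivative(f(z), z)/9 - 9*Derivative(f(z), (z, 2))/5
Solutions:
 f(z) = C1 + C2*erfi(sqrt(70)*z/18)


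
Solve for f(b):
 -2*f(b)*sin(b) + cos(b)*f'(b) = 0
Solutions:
 f(b) = C1/cos(b)^2


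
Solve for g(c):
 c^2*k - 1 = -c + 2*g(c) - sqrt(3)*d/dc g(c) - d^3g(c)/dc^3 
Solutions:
 g(c) = C1*exp(c*(-3*(1 + sqrt(sqrt(3)/9 + 1))^(1/3) + sqrt(3)/(1 + sqrt(sqrt(3)/9 + 1))^(1/3))/6)*sin(c*((1 + sqrt(sqrt(3)/9 + 1))^(-1/3) + sqrt(3)*(1 + sqrt(sqrt(3)/9 + 1))^(1/3))/2) + C2*exp(c*(-3*(1 + sqrt(sqrt(3)/9 + 1))^(1/3) + sqrt(3)/(1 + sqrt(sqrt(3)/9 + 1))^(1/3))/6)*cos(c*((1 + sqrt(sqrt(3)/9 + 1))^(-1/3) + sqrt(3)*(1 + sqrt(sqrt(3)/9 + 1))^(1/3))/2) + C3*exp(c*(-sqrt(3)/(3*(1 + sqrt(sqrt(3)/9 + 1))^(1/3)) + (1 + sqrt(sqrt(3)/9 + 1))^(1/3))) + c^2*k/2 + sqrt(3)*c*k/2 + c/2 + 3*k/4 - 1/2 + sqrt(3)/4


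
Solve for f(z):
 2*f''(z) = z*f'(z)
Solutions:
 f(z) = C1 + C2*erfi(z/2)


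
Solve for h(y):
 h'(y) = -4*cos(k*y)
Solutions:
 h(y) = C1 - 4*sin(k*y)/k


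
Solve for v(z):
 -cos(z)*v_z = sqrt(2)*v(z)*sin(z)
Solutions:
 v(z) = C1*cos(z)^(sqrt(2))


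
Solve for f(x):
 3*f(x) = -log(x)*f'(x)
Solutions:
 f(x) = C1*exp(-3*li(x))


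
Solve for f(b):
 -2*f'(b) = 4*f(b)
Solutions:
 f(b) = C1*exp(-2*b)


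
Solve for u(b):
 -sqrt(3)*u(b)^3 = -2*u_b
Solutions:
 u(b) = -sqrt(-1/(C1 + sqrt(3)*b))
 u(b) = sqrt(-1/(C1 + sqrt(3)*b))


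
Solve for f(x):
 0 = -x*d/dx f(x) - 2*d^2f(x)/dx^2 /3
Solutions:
 f(x) = C1 + C2*erf(sqrt(3)*x/2)


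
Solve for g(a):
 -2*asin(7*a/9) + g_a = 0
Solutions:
 g(a) = C1 + 2*a*asin(7*a/9) + 2*sqrt(81 - 49*a^2)/7


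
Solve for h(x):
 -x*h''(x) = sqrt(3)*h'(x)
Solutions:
 h(x) = C1 + C2*x^(1 - sqrt(3))


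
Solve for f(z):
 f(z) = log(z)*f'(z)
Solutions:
 f(z) = C1*exp(li(z))


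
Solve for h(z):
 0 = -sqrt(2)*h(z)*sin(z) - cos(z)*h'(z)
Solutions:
 h(z) = C1*cos(z)^(sqrt(2))


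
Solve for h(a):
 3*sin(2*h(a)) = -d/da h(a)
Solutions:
 h(a) = pi - acos((-C1 - exp(12*a))/(C1 - exp(12*a)))/2
 h(a) = acos((-C1 - exp(12*a))/(C1 - exp(12*a)))/2


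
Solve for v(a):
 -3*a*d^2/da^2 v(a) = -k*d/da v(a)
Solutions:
 v(a) = C1 + a^(re(k)/3 + 1)*(C2*sin(log(a)*Abs(im(k))/3) + C3*cos(log(a)*im(k)/3))


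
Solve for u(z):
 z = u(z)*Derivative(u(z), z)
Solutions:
 u(z) = -sqrt(C1 + z^2)
 u(z) = sqrt(C1 + z^2)


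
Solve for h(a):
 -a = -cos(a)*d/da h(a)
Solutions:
 h(a) = C1 + Integral(a/cos(a), a)


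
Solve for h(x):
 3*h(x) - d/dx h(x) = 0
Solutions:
 h(x) = C1*exp(3*x)


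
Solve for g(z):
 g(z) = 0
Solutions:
 g(z) = 0


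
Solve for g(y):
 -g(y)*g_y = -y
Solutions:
 g(y) = -sqrt(C1 + y^2)
 g(y) = sqrt(C1 + y^2)


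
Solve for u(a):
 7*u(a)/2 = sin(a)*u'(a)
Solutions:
 u(a) = C1*(cos(a) - 1)^(7/4)/(cos(a) + 1)^(7/4)


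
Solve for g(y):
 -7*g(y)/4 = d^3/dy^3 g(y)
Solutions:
 g(y) = C3*exp(-14^(1/3)*y/2) + (C1*sin(14^(1/3)*sqrt(3)*y/4) + C2*cos(14^(1/3)*sqrt(3)*y/4))*exp(14^(1/3)*y/4)


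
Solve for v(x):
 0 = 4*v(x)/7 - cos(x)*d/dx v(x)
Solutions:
 v(x) = C1*(sin(x) + 1)^(2/7)/(sin(x) - 1)^(2/7)


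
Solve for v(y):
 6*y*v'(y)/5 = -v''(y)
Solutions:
 v(y) = C1 + C2*erf(sqrt(15)*y/5)


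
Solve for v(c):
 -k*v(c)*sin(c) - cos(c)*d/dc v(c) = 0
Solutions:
 v(c) = C1*exp(k*log(cos(c)))


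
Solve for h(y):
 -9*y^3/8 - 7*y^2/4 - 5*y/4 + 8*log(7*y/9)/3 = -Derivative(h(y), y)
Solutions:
 h(y) = C1 + 9*y^4/32 + 7*y^3/12 + 5*y^2/8 - 8*y*log(y)/3 - 8*y*log(7)/3 + 8*y/3 + 16*y*log(3)/3


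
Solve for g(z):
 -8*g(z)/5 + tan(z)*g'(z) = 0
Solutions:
 g(z) = C1*sin(z)^(8/5)


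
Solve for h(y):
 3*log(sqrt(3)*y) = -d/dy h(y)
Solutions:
 h(y) = C1 - 3*y*log(y) - 3*y*log(3)/2 + 3*y


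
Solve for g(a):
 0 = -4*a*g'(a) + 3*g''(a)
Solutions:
 g(a) = C1 + C2*erfi(sqrt(6)*a/3)


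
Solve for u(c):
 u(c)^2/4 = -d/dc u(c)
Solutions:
 u(c) = 4/(C1 + c)


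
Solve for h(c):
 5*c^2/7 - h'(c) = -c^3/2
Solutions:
 h(c) = C1 + c^4/8 + 5*c^3/21


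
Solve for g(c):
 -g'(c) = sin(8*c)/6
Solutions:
 g(c) = C1 + cos(8*c)/48


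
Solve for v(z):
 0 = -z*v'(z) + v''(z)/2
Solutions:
 v(z) = C1 + C2*erfi(z)


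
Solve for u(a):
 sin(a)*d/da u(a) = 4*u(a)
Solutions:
 u(a) = C1*(cos(a)^2 - 2*cos(a) + 1)/(cos(a)^2 + 2*cos(a) + 1)


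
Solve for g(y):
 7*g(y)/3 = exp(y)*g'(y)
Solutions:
 g(y) = C1*exp(-7*exp(-y)/3)


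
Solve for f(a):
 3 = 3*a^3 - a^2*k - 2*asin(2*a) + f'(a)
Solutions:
 f(a) = C1 - 3*a^4/4 + a^3*k/3 + 2*a*asin(2*a) + 3*a + sqrt(1 - 4*a^2)


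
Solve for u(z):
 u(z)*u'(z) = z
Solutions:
 u(z) = -sqrt(C1 + z^2)
 u(z) = sqrt(C1 + z^2)


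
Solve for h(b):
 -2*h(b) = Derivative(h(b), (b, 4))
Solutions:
 h(b) = (C1*sin(2^(3/4)*b/2) + C2*cos(2^(3/4)*b/2))*exp(-2^(3/4)*b/2) + (C3*sin(2^(3/4)*b/2) + C4*cos(2^(3/4)*b/2))*exp(2^(3/4)*b/2)


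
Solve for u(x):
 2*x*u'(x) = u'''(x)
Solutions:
 u(x) = C1 + Integral(C2*airyai(2^(1/3)*x) + C3*airybi(2^(1/3)*x), x)


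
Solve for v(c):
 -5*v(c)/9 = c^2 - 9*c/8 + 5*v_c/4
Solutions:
 v(c) = C1*exp(-4*c/9) - 9*c^2/5 + 81*c/8 - 729/32


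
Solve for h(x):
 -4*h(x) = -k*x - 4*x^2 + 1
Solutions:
 h(x) = k*x/4 + x^2 - 1/4


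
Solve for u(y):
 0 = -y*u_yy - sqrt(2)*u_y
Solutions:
 u(y) = C1 + C2*y^(1 - sqrt(2))


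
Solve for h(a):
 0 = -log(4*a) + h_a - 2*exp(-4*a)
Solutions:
 h(a) = C1 + a*log(a) + a*(-1 + 2*log(2)) - exp(-4*a)/2


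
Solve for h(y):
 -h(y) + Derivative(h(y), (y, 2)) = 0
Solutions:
 h(y) = C1*exp(-y) + C2*exp(y)


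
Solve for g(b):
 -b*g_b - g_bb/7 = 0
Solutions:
 g(b) = C1 + C2*erf(sqrt(14)*b/2)


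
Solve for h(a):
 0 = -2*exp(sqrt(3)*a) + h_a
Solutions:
 h(a) = C1 + 2*sqrt(3)*exp(sqrt(3)*a)/3


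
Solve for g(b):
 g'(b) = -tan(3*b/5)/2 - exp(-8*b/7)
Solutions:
 g(b) = C1 - 5*log(tan(3*b/5)^2 + 1)/12 + 7*exp(-8*b/7)/8


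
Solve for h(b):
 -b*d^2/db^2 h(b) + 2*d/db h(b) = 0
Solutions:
 h(b) = C1 + C2*b^3


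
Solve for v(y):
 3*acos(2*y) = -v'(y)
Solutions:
 v(y) = C1 - 3*y*acos(2*y) + 3*sqrt(1 - 4*y^2)/2


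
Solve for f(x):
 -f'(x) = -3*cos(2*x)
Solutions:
 f(x) = C1 + 3*sin(2*x)/2


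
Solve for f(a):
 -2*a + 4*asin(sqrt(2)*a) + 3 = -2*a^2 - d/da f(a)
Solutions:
 f(a) = C1 - 2*a^3/3 + a^2 - 4*a*asin(sqrt(2)*a) - 3*a - 2*sqrt(2)*sqrt(1 - 2*a^2)
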